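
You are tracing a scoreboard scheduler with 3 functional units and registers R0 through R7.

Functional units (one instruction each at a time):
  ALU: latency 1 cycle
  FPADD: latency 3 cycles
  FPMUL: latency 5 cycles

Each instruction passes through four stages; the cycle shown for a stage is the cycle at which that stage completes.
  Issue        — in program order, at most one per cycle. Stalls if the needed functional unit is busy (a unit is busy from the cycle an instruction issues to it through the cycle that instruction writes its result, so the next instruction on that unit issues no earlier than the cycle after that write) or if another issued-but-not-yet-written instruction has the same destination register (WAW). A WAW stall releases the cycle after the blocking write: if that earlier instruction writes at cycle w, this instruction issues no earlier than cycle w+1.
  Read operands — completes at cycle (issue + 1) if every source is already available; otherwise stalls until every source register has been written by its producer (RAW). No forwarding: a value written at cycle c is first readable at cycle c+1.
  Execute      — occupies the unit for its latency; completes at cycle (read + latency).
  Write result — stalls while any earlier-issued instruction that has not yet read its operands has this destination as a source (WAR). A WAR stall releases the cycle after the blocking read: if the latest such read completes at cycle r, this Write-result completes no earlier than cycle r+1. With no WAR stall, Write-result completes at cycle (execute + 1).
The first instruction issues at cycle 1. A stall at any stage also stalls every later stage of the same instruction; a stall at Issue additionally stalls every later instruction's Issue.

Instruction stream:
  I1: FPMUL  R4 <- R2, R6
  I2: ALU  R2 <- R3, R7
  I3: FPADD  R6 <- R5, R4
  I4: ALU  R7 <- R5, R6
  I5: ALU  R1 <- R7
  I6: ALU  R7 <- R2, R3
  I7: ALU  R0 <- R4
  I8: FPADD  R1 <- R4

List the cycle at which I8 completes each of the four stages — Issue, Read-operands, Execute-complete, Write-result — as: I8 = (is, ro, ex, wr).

[1] I1 issues→FPMUL
[2] I1 reads; I2 issues→ALU
[3] I2 reads; I3 issues→FPADD
[4] I2 exec-done
[5] I2 writes R2
[6] I4 issues→ALU
[7] I1 exec-done
[8] I1 writes R4
[9] I3 reads
[12] I3 exec-done
[13] I3 writes R6
[14] I4 reads
[15] I4 exec-done
[16] I4 writes R7
[17] I5 issues→ALU
[18] I5 reads
[19] I5 exec-done
[20] I5 writes R1
[21] I6 issues→ALU
[22] I6 reads
[23] I6 exec-done
[24] I6 writes R7
[25] I7 issues→ALU
[26] I7 reads; I8 issues→FPADD
[27] I7 exec-done; I8 reads
[28] I7 writes R0
[30] I8 exec-done
[31] I8 writes R1

I8 = (26, 27, 30, 31)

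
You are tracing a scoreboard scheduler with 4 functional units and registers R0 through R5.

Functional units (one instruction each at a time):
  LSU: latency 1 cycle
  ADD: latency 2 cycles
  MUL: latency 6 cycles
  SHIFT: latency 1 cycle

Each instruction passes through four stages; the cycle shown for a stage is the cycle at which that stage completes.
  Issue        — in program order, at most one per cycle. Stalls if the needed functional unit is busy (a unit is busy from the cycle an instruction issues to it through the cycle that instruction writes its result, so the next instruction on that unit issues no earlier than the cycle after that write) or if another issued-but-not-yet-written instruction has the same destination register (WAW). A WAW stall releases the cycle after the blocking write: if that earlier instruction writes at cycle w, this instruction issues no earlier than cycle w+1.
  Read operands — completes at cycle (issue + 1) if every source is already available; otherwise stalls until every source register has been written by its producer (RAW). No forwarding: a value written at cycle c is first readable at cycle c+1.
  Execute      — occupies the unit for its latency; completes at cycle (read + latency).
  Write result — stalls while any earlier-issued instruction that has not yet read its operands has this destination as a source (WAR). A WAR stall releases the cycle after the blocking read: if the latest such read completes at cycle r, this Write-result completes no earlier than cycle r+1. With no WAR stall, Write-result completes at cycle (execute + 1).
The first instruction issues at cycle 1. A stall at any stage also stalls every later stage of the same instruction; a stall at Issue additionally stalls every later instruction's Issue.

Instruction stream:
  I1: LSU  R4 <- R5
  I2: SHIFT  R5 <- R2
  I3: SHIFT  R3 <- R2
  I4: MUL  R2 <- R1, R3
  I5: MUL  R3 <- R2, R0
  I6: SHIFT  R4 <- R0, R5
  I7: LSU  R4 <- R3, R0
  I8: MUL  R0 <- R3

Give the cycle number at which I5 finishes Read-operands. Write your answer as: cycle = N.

cycle = 19

I1 -> (1, 2, 3, 4)
I2 -> (2, 3, 4, 5)
I3 -> (6, 7, 8, 9)  // struct: SHIFT busy until I2 writes@5
I4 -> (7, 10, 16, 17)  // RAW R3: wait I3 write@9
I5 -> (18, 19, 25, 26)  // struct: MUL busy until I4 writes@17
I6 -> (19, 20, 21, 22)
I7 -> (23, 27, 28, 29)  // WAW R4: wait I6 write@22, RAW R3: wait I5 write@26
I8 -> (27, 28, 34, 35)  // struct: MUL busy until I5 writes@26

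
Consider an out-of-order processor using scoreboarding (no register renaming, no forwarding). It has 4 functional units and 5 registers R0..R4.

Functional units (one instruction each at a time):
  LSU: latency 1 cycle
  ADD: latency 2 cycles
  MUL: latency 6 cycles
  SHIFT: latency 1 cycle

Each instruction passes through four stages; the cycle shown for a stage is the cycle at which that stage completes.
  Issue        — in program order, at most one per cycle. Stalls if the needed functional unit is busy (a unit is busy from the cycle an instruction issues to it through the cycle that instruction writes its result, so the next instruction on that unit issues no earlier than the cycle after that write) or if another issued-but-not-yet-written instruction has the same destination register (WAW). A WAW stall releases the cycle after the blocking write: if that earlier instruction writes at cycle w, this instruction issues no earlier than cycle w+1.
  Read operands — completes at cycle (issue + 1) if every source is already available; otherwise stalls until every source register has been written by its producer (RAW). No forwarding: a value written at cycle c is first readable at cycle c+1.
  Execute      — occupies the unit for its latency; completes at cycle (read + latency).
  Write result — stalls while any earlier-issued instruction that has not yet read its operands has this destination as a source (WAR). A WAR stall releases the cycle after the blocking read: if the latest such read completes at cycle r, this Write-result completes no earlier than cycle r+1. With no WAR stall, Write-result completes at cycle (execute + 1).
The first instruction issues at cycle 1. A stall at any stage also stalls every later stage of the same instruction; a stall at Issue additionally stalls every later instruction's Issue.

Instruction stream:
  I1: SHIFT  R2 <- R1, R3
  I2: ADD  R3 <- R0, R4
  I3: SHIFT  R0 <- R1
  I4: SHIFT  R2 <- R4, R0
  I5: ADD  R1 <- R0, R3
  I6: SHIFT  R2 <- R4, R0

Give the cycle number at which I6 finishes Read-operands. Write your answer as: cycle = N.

[I1] 1/2/3/4
[I2] 2/3/5/6
[I3] 5/6/7/8  (struct: SHIFT busy until I1 writes@4)
[I4] 9/10/11/12  (struct: SHIFT busy until I3 writes@8)
[I5] 10/11/13/14
[I6] 13/14/15/16  (struct: SHIFT busy until I4 writes@12)

cycle = 14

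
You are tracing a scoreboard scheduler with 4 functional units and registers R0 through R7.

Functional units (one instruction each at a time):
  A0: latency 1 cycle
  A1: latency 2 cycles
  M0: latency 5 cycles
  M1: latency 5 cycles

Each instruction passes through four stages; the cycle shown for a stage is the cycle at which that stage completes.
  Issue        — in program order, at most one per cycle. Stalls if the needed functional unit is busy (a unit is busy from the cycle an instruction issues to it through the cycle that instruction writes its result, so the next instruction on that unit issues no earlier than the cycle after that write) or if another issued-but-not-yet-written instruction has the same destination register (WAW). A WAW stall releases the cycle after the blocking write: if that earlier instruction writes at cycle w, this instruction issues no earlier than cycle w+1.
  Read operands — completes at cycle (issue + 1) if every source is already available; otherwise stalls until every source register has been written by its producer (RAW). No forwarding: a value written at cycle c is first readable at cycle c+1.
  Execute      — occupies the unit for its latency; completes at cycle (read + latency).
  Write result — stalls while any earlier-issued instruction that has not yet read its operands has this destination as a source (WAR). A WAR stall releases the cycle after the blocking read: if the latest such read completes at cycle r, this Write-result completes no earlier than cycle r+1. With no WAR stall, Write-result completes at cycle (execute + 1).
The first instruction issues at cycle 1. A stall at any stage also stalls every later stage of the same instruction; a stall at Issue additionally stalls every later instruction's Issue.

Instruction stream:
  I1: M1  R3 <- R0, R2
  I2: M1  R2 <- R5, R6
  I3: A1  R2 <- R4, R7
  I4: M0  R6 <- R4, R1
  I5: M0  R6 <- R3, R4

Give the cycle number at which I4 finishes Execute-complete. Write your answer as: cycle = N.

t=1  I1 issues→M1
t=2  I1 reads
t=7  I1 exec-done
t=8  I1 writes R3
t=9  I2 issues→M1
t=10  I2 reads
t=15  I2 exec-done
t=16  I2 writes R2
t=17  I3 issues→A1
t=18  I3 reads, I4 issues→M0
t=19  I4 reads
t=20  I3 exec-done
t=21  I3 writes R2
t=24  I4 exec-done
t=25  I4 writes R6
t=26  I5 issues→M0
t=27  I5 reads
t=32  I5 exec-done
t=33  I5 writes R6

cycle = 24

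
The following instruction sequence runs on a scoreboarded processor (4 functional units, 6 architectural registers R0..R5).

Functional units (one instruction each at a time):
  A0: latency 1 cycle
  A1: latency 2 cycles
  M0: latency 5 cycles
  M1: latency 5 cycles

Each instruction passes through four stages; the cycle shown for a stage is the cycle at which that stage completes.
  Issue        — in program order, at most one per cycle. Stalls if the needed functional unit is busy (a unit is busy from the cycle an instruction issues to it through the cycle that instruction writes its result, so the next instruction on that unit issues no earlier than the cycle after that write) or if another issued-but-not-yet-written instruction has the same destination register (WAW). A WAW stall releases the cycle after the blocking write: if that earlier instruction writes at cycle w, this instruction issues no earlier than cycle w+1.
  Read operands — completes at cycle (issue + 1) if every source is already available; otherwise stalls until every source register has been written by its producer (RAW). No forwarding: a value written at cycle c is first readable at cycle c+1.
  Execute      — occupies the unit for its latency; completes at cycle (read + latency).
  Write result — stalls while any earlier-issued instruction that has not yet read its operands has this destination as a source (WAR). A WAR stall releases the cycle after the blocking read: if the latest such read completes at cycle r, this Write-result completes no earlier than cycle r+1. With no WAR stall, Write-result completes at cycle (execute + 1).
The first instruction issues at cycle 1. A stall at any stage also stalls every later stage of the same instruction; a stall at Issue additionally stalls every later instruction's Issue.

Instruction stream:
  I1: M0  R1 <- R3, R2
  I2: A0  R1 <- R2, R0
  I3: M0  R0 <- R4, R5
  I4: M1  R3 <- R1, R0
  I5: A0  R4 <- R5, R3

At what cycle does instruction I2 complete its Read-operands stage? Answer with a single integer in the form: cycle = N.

1) issue 1, read 2, done 7, write 8
2) issue 9, read 10, done 11, write 12  <WAW R1: wait I1 write@8>
3) issue 10, read 11, done 16, write 17
4) issue 11, read 18, done 23, write 24  <RAW R0: wait I3 write@17>
5) issue 13, read 25, done 26, write 27  <struct: A0 busy until I2 writes@12 / RAW R3: wait I4 write@24>

cycle = 10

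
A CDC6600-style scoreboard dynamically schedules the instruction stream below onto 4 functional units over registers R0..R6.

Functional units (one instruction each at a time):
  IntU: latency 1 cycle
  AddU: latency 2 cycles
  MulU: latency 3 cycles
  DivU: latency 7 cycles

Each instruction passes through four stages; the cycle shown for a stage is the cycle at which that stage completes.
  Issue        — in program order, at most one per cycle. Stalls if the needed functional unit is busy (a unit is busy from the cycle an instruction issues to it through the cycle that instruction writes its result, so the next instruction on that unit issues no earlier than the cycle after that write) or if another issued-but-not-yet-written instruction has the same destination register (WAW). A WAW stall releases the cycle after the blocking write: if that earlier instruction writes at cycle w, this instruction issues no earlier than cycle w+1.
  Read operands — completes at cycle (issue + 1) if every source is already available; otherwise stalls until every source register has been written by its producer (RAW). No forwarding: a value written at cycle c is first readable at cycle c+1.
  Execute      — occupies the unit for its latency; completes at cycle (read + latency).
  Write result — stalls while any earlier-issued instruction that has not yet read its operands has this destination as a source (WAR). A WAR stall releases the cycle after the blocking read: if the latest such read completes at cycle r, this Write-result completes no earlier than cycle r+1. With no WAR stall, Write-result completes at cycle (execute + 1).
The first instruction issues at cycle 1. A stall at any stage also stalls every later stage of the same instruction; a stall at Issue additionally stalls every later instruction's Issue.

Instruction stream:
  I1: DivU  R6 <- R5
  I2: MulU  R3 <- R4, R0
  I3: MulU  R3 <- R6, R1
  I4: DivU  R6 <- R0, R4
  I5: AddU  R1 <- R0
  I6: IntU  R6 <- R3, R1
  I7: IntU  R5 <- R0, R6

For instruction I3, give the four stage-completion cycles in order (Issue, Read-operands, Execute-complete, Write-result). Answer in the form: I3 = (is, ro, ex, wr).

1) issue 1, read 2, done 9, write 10
2) issue 2, read 3, done 6, write 7
3) issue 8, read 11, done 14, write 15  <struct: MulU busy until I2 writes@7 / RAW R6: wait I1 write@10>
4) issue 11, read 12, done 19, write 20  <struct: DivU busy until I1 writes@10>
5) issue 12, read 13, done 15, write 16
6) issue 21, read 22, done 23, write 24  <WAW R6: wait I4 write@20>
7) issue 25, read 26, done 27, write 28  <struct: IntU busy until I6 writes@24>

I3 = (8, 11, 14, 15)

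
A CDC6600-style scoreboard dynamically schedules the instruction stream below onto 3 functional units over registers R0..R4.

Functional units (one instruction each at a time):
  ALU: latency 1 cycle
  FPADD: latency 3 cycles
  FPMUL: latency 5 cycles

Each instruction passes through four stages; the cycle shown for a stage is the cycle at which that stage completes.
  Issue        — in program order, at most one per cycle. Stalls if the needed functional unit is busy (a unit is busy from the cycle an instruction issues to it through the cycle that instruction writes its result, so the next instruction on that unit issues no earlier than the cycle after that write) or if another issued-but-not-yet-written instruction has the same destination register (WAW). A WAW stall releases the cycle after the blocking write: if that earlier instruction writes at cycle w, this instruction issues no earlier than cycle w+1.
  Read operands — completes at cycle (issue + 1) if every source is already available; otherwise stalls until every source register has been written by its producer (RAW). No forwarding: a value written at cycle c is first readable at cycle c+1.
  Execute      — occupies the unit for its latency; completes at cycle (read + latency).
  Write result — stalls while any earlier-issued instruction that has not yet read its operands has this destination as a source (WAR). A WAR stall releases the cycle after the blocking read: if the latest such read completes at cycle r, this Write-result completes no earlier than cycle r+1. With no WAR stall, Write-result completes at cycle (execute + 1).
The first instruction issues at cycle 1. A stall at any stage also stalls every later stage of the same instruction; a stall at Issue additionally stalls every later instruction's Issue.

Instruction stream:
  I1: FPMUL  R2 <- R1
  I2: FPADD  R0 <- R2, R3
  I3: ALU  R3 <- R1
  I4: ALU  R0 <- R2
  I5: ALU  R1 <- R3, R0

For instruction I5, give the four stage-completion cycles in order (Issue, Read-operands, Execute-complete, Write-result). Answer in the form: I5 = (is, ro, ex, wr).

1) issue 1, read 2, done 7, write 8
2) issue 2, read 9, done 12, write 13  <RAW R2: wait I1 write@8>
3) issue 3, read 4, done 5, write 10  <WAR R3: wait I2 read@9>
4) issue 14, read 15, done 16, write 17  <WAW R0: wait I2 write@13>
5) issue 18, read 19, done 20, write 21  <struct: ALU busy until I4 writes@17>

I5 = (18, 19, 20, 21)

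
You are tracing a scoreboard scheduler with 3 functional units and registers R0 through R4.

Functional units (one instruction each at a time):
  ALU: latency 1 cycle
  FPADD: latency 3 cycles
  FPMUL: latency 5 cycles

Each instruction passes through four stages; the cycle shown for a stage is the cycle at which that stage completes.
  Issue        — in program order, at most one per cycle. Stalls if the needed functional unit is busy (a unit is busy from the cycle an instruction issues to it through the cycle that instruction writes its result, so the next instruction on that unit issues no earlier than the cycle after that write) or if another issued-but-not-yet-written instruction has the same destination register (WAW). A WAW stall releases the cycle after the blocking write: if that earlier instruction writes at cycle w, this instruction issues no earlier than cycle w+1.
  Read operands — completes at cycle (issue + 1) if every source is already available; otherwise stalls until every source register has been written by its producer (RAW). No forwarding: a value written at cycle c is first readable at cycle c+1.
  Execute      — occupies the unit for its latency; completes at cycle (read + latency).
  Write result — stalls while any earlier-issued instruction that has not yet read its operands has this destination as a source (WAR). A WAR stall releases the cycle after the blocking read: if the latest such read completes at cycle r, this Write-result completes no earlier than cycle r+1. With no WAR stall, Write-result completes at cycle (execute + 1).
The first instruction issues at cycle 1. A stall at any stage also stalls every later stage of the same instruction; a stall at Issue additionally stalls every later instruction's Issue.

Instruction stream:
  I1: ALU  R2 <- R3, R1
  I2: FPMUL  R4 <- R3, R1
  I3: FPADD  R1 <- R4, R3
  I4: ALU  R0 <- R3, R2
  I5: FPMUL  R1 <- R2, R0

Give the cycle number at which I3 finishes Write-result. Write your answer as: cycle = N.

cycle = 14

I1: IS=1 RO=2 EX=3 WR=4
I2: IS=2 RO=3 EX=8 WR=9
I3: IS=3 RO=10 EX=13 WR=14  [RAW R4: wait I2 write@9]
I4: IS=5 RO=6 EX=7 WR=8  [struct: ALU busy until I1 writes@4]
I5: IS=15 RO=16 EX=21 WR=22  [WAW R1: wait I3 write@14]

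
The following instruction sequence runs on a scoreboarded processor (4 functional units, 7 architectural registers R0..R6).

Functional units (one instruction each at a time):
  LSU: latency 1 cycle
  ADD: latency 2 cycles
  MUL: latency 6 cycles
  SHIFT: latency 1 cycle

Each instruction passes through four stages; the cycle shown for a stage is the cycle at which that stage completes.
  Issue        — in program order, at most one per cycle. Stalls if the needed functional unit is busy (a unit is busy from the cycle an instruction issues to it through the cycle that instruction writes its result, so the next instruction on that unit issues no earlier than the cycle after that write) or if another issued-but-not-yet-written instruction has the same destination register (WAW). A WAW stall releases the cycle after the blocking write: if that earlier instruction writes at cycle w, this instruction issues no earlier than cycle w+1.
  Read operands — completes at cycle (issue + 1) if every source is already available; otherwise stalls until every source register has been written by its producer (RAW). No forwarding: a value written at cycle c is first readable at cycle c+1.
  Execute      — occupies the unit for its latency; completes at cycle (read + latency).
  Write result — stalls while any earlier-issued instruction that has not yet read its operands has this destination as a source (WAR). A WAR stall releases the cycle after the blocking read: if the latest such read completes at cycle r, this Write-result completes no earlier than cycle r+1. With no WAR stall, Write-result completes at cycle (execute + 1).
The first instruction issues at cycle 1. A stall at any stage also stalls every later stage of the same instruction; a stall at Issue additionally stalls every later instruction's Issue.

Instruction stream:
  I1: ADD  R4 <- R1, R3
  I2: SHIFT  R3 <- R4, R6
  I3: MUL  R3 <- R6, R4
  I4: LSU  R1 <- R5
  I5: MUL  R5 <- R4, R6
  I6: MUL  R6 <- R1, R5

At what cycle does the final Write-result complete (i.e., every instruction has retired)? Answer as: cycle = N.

cycle = 35

I1 -> (1, 2, 4, 5)
I2 -> (2, 6, 7, 8)  // RAW R4: wait I1 write@5
I3 -> (9, 10, 16, 17)  // WAW R3: wait I2 write@8
I4 -> (10, 11, 12, 13)
I5 -> (18, 19, 25, 26)  // struct: MUL busy until I3 writes@17
I6 -> (27, 28, 34, 35)  // struct: MUL busy until I5 writes@26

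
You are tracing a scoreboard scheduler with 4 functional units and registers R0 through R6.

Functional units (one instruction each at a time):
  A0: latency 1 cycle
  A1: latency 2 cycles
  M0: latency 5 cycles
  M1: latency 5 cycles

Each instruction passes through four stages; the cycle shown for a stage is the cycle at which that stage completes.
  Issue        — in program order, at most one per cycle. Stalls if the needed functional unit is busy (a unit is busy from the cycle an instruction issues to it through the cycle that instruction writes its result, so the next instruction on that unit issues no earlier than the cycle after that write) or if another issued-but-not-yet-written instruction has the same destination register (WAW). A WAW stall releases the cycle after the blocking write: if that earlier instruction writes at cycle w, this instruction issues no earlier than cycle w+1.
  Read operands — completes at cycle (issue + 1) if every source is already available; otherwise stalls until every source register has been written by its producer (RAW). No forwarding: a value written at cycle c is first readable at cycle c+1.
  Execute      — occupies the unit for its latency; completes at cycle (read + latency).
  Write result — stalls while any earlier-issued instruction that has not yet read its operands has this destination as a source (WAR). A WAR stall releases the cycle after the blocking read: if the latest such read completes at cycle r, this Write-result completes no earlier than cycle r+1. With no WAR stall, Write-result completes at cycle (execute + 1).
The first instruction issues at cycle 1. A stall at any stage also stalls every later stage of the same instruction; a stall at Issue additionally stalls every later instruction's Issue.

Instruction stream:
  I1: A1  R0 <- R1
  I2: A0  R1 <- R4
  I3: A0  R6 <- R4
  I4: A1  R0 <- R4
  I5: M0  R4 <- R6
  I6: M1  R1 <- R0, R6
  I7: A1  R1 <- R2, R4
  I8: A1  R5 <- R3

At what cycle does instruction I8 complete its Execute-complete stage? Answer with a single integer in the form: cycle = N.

c1: I1 dispatched to A1
c2: I1 operands ready | I2 dispatched to A0
c3: I2 operands ready
c4: I1 complete | I2 complete
c5: R0←I1 | R1←I2
c6: I3 dispatched to A0
c7: I3 operands ready | I4 dispatched to A1
c8: I3 complete | I4 operands ready | I5 dispatched to M0
c9: R6←I3 | I6 dispatched to M1
c10: I4 complete | I5 operands ready
c11: R0←I4
c12: I6 operands ready
c15: I5 complete
c16: R4←I5
c17: I6 complete
c18: R1←I6
c19: I7 dispatched to A1
c20: I7 operands ready
c22: I7 complete
c23: R1←I7
c24: I8 dispatched to A1
c25: I8 operands ready
c27: I8 complete
c28: R5←I8

cycle = 27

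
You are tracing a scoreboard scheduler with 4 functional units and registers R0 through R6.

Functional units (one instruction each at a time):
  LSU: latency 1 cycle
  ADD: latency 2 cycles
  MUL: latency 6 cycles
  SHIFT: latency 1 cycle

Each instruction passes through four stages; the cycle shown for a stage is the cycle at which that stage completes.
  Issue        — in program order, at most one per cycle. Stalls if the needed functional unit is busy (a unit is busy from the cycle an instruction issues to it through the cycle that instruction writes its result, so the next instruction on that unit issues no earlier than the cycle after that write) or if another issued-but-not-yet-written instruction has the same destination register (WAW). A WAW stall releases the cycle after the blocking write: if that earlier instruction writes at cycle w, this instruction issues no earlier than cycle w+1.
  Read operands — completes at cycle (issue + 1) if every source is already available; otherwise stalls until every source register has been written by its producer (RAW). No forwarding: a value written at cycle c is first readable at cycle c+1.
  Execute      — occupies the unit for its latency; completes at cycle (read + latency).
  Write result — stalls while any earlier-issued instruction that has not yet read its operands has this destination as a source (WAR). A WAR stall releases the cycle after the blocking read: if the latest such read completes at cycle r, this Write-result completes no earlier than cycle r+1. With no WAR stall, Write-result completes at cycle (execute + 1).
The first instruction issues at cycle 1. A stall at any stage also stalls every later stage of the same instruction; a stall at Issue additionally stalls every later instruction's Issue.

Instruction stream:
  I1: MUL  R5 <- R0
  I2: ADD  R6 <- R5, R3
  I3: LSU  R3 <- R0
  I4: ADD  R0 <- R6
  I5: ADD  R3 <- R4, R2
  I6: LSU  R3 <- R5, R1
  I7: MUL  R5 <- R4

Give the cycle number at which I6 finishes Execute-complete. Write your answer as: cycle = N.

cycle = 26

  I1 | 1 | 2 | 8 | 9
  I2 | 2 | 10 | 12 | 13   RAW R5: wait I1 write@9
  I3 | 3 | 4 | 5 | 11   WAR R3: wait I2 read@10
  I4 | 14 | 15 | 17 | 18   struct: ADD busy until I2 writes@13
  I5 | 19 | 20 | 22 | 23   struct: ADD busy until I4 writes@18
  I6 | 24 | 25 | 26 | 27   WAW R3: wait I5 write@23
  I7 | 25 | 26 | 32 | 33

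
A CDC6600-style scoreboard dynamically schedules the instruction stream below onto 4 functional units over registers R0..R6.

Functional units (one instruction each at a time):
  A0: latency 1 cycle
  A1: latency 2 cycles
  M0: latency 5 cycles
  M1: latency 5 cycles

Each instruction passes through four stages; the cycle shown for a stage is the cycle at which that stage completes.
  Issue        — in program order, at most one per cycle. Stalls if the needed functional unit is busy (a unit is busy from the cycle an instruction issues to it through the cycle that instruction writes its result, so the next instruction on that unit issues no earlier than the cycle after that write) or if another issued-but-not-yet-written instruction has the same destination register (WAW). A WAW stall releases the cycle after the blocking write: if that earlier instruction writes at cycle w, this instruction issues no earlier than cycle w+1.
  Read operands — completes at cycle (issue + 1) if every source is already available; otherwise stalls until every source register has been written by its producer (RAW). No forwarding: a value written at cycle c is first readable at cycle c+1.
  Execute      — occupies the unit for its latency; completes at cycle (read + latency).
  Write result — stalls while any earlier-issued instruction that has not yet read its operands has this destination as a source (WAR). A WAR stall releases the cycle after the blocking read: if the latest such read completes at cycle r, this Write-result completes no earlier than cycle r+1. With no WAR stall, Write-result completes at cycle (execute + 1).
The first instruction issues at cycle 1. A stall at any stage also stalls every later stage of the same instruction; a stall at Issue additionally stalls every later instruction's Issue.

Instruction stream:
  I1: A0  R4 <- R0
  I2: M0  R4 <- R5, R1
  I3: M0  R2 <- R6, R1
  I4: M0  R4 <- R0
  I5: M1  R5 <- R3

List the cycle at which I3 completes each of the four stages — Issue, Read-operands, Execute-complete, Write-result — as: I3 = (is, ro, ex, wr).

I3 = (13, 14, 19, 20)

c1: issue I1 (A0)
c2: I1 read-ops
c3: I1 finished on A0
c4: I1→R4
c5: issue I2 (M0)
c6: I2 read-ops
c11: I2 finished on M0
c12: I2→R4
c13: issue I3 (M0)
c14: I3 read-ops
c19: I3 finished on M0
c20: I3→R2
c21: issue I4 (M0)
c22: I4 read-ops, issue I5 (M1)
c23: I5 read-ops
c27: I4 finished on M0
c28: I4→R4, I5 finished on M1
c29: I5→R5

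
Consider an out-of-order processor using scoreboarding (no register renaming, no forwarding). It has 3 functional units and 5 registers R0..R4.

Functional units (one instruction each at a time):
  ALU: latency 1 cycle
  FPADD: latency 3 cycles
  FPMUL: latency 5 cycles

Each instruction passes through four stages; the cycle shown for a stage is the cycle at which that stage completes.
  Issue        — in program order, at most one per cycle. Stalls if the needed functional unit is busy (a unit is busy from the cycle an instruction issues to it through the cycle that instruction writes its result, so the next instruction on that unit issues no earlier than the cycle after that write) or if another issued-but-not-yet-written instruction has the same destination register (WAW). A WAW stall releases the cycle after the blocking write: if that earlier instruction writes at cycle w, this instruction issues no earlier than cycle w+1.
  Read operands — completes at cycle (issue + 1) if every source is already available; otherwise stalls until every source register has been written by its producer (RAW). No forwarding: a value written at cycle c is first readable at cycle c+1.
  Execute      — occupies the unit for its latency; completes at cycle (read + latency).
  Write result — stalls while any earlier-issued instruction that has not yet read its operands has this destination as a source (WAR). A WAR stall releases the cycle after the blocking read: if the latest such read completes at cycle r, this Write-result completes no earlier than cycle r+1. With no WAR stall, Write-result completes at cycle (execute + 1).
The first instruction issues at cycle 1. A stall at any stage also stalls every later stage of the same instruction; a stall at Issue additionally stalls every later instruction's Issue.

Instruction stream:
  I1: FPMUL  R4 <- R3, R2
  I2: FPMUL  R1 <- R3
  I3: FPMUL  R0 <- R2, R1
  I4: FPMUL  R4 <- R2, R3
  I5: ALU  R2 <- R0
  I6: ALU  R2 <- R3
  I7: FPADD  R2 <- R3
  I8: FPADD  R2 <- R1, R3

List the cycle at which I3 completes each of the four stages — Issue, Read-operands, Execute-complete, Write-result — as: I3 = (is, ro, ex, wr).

1) issue 1, read 2, done 7, write 8
2) issue 9, read 10, done 15, write 16  <struct: FPMUL busy until I1 writes@8>
3) issue 17, read 18, done 23, write 24  <struct: FPMUL busy until I2 writes@16>
4) issue 25, read 26, done 31, write 32  <struct: FPMUL busy until I3 writes@24>
5) issue 26, read 27, done 28, write 29
6) issue 30, read 31, done 32, write 33  <struct: ALU busy until I5 writes@29>
7) issue 34, read 35, done 38, write 39  <WAW R2: wait I6 write@33>
8) issue 40, read 41, done 44, write 45  <struct: FPADD busy until I7 writes@39>

I3 = (17, 18, 23, 24)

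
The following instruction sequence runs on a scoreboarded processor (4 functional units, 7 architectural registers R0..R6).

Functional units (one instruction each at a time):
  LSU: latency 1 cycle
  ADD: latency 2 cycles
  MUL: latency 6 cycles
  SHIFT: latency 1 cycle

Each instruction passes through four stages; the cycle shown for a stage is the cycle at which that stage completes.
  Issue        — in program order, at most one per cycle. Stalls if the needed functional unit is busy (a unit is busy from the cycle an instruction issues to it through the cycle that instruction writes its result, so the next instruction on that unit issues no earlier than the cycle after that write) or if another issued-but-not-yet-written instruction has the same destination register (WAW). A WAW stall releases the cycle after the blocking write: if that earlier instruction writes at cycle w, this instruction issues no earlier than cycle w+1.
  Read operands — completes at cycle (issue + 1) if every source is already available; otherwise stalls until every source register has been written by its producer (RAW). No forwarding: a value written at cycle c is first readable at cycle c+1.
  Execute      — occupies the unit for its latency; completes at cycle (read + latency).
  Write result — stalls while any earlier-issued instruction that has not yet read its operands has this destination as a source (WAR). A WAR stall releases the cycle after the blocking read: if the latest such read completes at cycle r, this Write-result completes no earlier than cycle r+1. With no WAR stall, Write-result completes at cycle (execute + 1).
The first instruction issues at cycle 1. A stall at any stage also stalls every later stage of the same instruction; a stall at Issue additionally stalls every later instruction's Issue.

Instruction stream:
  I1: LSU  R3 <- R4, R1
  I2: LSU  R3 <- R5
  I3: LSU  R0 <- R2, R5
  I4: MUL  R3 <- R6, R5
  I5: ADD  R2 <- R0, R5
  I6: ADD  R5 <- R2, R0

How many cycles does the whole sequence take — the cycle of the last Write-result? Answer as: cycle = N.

cycle = 21

cycle 1: I1 dispatched to LSU
cycle 2: I1 operands ready
cycle 3: I1 complete
cycle 4: R3←I1
cycle 5: I2 dispatched to LSU
cycle 6: I2 operands ready
cycle 7: I2 complete
cycle 8: R3←I2
cycle 9: I3 dispatched to LSU
cycle 10: I3 operands ready | I4 dispatched to MUL
cycle 11: I3 complete | I4 operands ready | I5 dispatched to ADD
cycle 12: R0←I3
cycle 13: I5 operands ready
cycle 15: I5 complete
cycle 16: R2←I5
cycle 17: I4 complete | I6 dispatched to ADD
cycle 18: R3←I4 | I6 operands ready
cycle 20: I6 complete
cycle 21: R5←I6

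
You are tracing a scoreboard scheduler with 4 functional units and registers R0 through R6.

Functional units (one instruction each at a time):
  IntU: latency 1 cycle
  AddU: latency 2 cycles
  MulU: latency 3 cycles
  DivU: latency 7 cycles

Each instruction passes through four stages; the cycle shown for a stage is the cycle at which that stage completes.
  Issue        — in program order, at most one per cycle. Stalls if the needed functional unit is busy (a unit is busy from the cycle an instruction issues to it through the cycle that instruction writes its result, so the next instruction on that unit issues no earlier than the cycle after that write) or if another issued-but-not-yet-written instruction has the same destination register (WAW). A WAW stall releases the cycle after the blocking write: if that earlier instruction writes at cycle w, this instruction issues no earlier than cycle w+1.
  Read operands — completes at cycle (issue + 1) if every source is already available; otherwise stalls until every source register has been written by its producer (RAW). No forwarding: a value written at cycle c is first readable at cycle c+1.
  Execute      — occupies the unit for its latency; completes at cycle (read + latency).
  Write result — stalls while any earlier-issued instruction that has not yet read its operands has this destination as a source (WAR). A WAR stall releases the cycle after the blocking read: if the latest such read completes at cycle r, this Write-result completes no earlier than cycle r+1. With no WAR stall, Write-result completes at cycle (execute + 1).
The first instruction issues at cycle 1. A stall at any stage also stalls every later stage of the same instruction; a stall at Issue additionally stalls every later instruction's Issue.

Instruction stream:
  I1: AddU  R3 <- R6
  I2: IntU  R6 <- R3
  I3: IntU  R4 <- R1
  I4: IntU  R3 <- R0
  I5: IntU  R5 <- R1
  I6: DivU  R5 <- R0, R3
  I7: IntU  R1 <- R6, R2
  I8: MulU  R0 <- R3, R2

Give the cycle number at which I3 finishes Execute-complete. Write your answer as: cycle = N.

I1: IS=1 RO=2 EX=4 WR=5
I2: IS=2 RO=6 EX=7 WR=8  [RAW R3: wait I1 write@5]
I3: IS=9 RO=10 EX=11 WR=12  [struct: IntU busy until I2 writes@8]
I4: IS=13 RO=14 EX=15 WR=16  [struct: IntU busy until I3 writes@12]
I5: IS=17 RO=18 EX=19 WR=20  [struct: IntU busy until I4 writes@16]
I6: IS=21 RO=22 EX=29 WR=30  [WAW R5: wait I5 write@20]
I7: IS=22 RO=23 EX=24 WR=25
I8: IS=23 RO=24 EX=27 WR=28

cycle = 11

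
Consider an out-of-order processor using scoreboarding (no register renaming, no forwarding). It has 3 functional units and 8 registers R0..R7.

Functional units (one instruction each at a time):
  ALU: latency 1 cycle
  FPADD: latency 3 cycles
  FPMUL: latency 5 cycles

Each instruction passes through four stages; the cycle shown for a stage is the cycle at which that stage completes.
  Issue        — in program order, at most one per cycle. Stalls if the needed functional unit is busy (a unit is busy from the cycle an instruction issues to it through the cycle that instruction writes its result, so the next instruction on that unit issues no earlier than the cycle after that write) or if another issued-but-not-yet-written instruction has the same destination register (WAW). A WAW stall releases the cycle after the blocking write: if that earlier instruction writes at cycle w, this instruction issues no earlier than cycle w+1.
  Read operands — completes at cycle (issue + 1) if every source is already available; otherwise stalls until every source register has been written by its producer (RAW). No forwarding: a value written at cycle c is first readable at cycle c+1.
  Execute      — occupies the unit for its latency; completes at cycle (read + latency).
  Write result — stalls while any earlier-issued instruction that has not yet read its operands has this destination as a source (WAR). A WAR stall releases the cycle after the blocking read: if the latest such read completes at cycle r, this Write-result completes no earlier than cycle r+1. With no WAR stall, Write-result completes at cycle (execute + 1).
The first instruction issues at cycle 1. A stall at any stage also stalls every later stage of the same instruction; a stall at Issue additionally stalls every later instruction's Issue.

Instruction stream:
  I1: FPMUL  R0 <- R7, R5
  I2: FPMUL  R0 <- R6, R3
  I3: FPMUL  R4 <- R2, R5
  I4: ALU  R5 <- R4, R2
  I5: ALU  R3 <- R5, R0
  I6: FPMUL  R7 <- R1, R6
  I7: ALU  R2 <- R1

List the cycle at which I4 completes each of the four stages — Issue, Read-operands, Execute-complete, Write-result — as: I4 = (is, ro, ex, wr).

I4 = (18, 25, 26, 27)

[I1] 1/2/7/8
[I2] 9/10/15/16  (struct: FPMUL busy until I1 writes@8)
[I3] 17/18/23/24  (struct: FPMUL busy until I2 writes@16)
[I4] 18/25/26/27  (RAW R4: wait I3 write@24)
[I5] 28/29/30/31  (struct: ALU busy until I4 writes@27)
[I6] 29/30/35/36
[I7] 32/33/34/35  (struct: ALU busy until I5 writes@31)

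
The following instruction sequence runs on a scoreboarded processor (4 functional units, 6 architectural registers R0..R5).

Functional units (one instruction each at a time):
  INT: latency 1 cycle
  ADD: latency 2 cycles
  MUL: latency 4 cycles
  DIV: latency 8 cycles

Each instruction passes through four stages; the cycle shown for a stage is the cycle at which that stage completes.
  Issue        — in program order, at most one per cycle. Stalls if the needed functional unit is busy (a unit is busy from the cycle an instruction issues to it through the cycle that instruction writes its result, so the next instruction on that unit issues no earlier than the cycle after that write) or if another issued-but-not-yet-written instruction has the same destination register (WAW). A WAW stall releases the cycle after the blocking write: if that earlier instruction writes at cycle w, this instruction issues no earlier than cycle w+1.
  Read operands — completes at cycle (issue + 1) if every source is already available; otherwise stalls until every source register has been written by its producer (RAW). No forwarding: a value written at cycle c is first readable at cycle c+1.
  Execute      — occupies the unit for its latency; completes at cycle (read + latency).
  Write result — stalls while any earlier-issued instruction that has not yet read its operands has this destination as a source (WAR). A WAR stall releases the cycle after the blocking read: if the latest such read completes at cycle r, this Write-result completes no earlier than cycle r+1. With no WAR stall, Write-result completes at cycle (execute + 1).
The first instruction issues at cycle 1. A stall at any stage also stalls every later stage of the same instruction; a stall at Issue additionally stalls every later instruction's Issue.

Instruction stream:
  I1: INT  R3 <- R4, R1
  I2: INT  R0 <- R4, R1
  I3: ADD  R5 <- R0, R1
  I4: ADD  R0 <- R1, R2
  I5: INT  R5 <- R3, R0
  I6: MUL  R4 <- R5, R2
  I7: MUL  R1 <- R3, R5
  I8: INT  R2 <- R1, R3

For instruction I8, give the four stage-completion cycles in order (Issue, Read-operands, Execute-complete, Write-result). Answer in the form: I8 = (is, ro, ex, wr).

I8 = (28, 34, 35, 36)

cycle 1: issue I1 (INT)
cycle 2: I1 read-ops
cycle 3: I1 finished on INT
cycle 4: I1→R3
cycle 5: issue I2 (INT)
cycle 6: I2 read-ops, issue I3 (ADD)
cycle 7: I2 finished on INT
cycle 8: I2→R0
cycle 9: I3 read-ops
cycle 11: I3 finished on ADD
cycle 12: I3→R5
cycle 13: issue I4 (ADD)
cycle 14: I4 read-ops, issue I5 (INT)
cycle 15: issue I6 (MUL)
cycle 16: I4 finished on ADD
cycle 17: I4→R0
cycle 18: I5 read-ops
cycle 19: I5 finished on INT
cycle 20: I5→R5
cycle 21: I6 read-ops
cycle 25: I6 finished on MUL
cycle 26: I6→R4
cycle 27: issue I7 (MUL)
cycle 28: I7 read-ops, issue I8 (INT)
cycle 32: I7 finished on MUL
cycle 33: I7→R1
cycle 34: I8 read-ops
cycle 35: I8 finished on INT
cycle 36: I8→R2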